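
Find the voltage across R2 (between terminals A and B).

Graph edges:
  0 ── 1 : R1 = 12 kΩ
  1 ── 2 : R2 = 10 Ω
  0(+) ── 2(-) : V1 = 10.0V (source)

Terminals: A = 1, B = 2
R1 and R2 are in series across V1 (node 0 → node 1 → node 2), and the output A–B is taken across R2, so this is a voltage divider.
Series current: I = V1/(R1 + R2) = 10/(12000 + 10) = 10/12010 = 0.0008326 A
V_R2 = I × R2 = V1 × R2/(R1 + R2) = 10 × 10/12010 = 0.008326 V

Final answer: 0.008326 V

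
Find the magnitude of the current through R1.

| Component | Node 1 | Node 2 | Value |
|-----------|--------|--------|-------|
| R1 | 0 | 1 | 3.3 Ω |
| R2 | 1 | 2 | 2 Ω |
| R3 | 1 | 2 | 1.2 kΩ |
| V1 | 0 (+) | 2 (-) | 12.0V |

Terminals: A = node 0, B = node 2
Nodal analysis, taking node 2 as the 0 V reference.
Source V1 fixes V_0 = 12 V.
KCL at each unknown node (sum of currents leaving = 0; resistances in Ω):
  Node 1: (V_1 - 12)/3.3 + (V_1 - 0)/2 + (V_1 - 0)/1200 = 0
Collecting terms: 0.8039 × V_1 = 3.636  =>  V_1 = 4.524 V
I_R1 = (V_0 - V_1)/R1 = (12 - 4.524)/3.3 = 2.266 A
|I_R1| = 2.266 A

Final answer: |I_R1| = 2.266 A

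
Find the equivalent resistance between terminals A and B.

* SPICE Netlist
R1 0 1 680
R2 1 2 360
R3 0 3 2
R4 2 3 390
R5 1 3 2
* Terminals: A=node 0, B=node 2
The network is not a plain series/parallel combination. Inject a 1 A test current into terminal A (node 0) and return it from terminal B (node 2); then R_eq = V_A / (1 A).
Nodal analysis, taking node 2 as the 0 V reference.
Current source I_test pushes 1 A into node 0 and draws it out of node 2.
KCL at each unknown node (sum of currents leaving = 0; resistances in Ω):
  Node 0: (V_0 - V_1)/680 + (V_0 - V_3)/2 - 1 = 0
  Node 1: (V_1 - V_0)/680 + (V_1 - 0)/360 + (V_1 - V_3)/2 = 0
  Node 3: (V_3 - V_0)/2 + (V_3 - V_1)/2 + (V_3 - 0)/390 = 0
Collecting terms (coefficients in siemens):
  0.5015·V_0 - 0.001471·V_1 - 0.5·V_3 = 1
  0.5042·V_1 - 0.001471·V_0 - 0.5·V_3 = 0
  1.003·V_3 - 0.5·V_0 - 0.5·V_1 = 0
Solving these 3 simultaneous equations (Gaussian elimination) gives:
  V_0 = 189.7 V, V_1 = 186.7 V, V_3 = 187.7 V
R_eq = V_0 / 1 A = 189.7 Ω

Final answer: 189.7 Ω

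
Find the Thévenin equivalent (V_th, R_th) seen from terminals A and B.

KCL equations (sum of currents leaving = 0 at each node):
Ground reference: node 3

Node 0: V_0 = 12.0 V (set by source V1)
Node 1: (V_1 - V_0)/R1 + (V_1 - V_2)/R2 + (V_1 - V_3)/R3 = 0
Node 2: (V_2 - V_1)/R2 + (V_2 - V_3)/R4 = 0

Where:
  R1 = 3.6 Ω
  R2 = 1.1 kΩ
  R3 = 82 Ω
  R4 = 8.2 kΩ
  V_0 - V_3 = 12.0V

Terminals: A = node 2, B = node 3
Step 1 — V_th is the open-circuit voltage V_A - V_B (nothing connected across the terminals).
Nodal analysis, taking node 3 as the 0 V reference.
Source V1 fixes V_0 = 12 V.
KCL at each unknown node (sum of currents leaving = 0; resistances in Ω):
  Node 1: (V_1 - 12)/3.6 + (V_1 - V_2)/1100 + (V_1 - 0)/82 = 0
  Node 2: (V_2 - V_1)/1100 + (V_2 - 0)/8200 = 0
Collecting terms (coefficients in siemens):
  0.2909·V_1 - 0.0009091·V_2 = 3.333
  0.001031·V_2 - 0.0009091·V_1 = 0
Determinant D = (0.2909)(0.001031) - (-0.0009091)(-0.0009091) = 0.0002991
V_1 = [(3.333)(0.001031) - (-0.0009091)(0)]/D = 11.49 V
V_2 = [(0.2909)(0) - (3.333)(-0.0009091)]/D = 10.13 V
V_th = V_2 - V_3 = 10.13 - 0 = 10.13 V
Step 2 — R_th: zero the source — replace V1 by a short circuit (node 3 merges into node 0) — and find the resistance seen between A (node 2) and B (node 0).
Reduce the network between node 2 (A) and node 0 (B) by series/parallel combination:
  Rp1 = R1 ‖ R3 (parallel, both between nodes 0 and 1) = 1/(1/3.6 + 1/82) = 3.449 Ω
  Rs1 = R2 + Rp1 (series, joined only at node 1) = 1100 + 3.449 = 1103 Ω
  Rp2 = R4 ‖ Rs1 (parallel, both between nodes 0 and 2) = 1/(1/8200 + 1/1103) = 972.6 Ω
R_th = 972.6 Ω

Final answer: V_th = 10.13 V, R_th = 972.6 Ω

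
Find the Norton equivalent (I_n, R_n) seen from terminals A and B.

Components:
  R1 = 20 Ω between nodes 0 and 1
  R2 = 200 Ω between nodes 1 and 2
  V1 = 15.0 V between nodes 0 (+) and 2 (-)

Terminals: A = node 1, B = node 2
Find the Thévenin equivalent first; then I_n = V_th/R_th and R_n = R_th.
Step 1 — V_th is the open-circuit voltage V_A - V_B (nothing connected across the terminals).
Nodal analysis, taking node 2 as the 0 V reference.
Source V1 fixes V_0 = 15 V.
KCL at each unknown node (sum of currents leaving = 0; resistances in Ω):
  Node 1: (V_1 - 15)/20 + (V_1 - 0)/200 = 0
Collecting terms: 0.055 × V_1 = 0.75  =>  V_1 = 13.64 V
V_th = V_1 - V_2 = 13.64 - 0 = 13.64 V
Step 2 — R_th: zero the source — replace V1 by a short circuit (node 2 merges into node 0) — and find the resistance seen between A (node 1) and B (node 0).
Reduce the network between node 1 (A) and node 0 (B) by series/parallel combination:
  Rp1 = R1 ‖ R2 (parallel, both between nodes 0 and 1) = 1/(1/20 + 1/200) = 18.18 Ω
R_th = 18.18 Ω
I_n = V_th/R_th = 13.64/18.18 = 0.75 A, and R_n = R_th = 18.18 Ω

Final answer: I_n = 0.75 A, R_n = 18.18 Ω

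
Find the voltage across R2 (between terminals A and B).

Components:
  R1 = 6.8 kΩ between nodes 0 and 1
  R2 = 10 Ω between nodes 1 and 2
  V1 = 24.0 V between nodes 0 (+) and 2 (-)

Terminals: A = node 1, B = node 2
R1 and R2 are in series across V1 (node 0 → node 1 → node 2), and the output A–B is taken across R2, so this is a voltage divider.
Series current: I = V1/(R1 + R2) = 24/(6800 + 10) = 24/6810 = 0.003524 A
V_R2 = I × R2 = V1 × R2/(R1 + R2) = 24 × 10/6810 = 0.03524 V

Final answer: 0.03524 V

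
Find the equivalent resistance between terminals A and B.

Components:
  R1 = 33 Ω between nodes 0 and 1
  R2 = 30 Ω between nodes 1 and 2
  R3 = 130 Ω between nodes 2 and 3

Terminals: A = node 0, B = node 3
Reduce the network between node 0 (A) and node 3 (B) by series/parallel combination:
  Rs1 = R1 + R2 (series, joined only at node 1) = 33 + 30 = 63 Ω
  Rs2 = R3 + Rs1 (series, joined only at node 2) = 130 + 63 = 193 Ω
R_eq = 193 Ω

Final answer: 193 Ω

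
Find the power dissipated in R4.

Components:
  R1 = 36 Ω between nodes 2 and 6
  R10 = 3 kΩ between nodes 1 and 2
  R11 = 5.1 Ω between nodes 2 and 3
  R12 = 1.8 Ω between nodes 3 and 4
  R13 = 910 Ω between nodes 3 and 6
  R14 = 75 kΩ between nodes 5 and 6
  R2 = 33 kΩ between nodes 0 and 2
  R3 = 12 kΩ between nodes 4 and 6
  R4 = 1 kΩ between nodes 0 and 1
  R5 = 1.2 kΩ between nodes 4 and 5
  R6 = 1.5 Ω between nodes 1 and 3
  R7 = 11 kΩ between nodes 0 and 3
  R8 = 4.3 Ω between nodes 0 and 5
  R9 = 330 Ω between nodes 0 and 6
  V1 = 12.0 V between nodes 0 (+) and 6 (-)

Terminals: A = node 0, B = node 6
Nodal analysis, taking node 6 as the 0 V reference.
Source V1 fixes V_0 = 12 V.
KCL at each unknown node (sum of currents leaving = 0; resistances in Ω):
  Node 1: (V_1 - 12)/1000 + (V_1 - V_3)/1.5 + (V_1 - V_2)/3000 = 0
  Node 2: (V_2 - 0)/36 + (V_2 - 12)/33000 + (V_2 - V_1)/3000 + (V_2 - V_3)/5.1 = 0
  Node 3: (V_3 - V_1)/1.5 + (V_3 - 12)/11000 + (V_3 - V_2)/5.1 + (V_3 - V_4)/1.8 + (V_3 - 0)/910 = 0
  Node 4: (V_4 - 0)/12000 + (V_4 - V_5)/1200 + (V_4 - V_3)/1.8 = 0
  Node 5: (V_5 - V_4)/1200 + (V_5 - 12)/4.3 + (V_5 - 0)/75000 = 0
Collecting terms (coefficients in siemens):
  0.668·V_1 - 0.0003333·V_2 - 0.6667·V_3 = 0.012
  0.2242·V_2 - 0.0003333·V_1 - 0.1961·V_3 = 0.0003636
  1.419·V_3 - 0.6667·V_1 - 0.1961·V_2 - 0.5556·V_4 = 0.001091
  0.5565·V_4 - 0.5556·V_3 - 0.0008333·V_5 = 0
  0.2334·V_5 - 0.0008333·V_4 = 2.791
Solving these 5 simultaneous equations (Gaussian elimination) gives:
  V_1 = 0.8665 V, V_2 = 0.7461 V, V_3 = 0.8499 V, V_4 = 0.8664 V
  V_5 = 11.96 V
I_R4 = (V_0 - V_1)/R4 = (12 - 0.8665)/1000 = 0.01113 A
P_R4 = I_R4² × R4 = (0.01113)² × 1000 = 0.124 W

Final answer: 0.124 W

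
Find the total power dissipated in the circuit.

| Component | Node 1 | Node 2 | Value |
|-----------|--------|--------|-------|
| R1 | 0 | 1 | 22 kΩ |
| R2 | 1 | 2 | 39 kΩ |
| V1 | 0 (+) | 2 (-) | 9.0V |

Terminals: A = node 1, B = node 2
Nodal analysis, taking node 2 as the 0 V reference.
Source V1 fixes V_0 = 9 V.
KCL at each unknown node (sum of currents leaving = 0; resistances in Ω):
  Node 1: (V_1 - 9)/22000 + (V_1 - 0)/39000 = 0
Collecting terms: 0.0000711 × V_1 = 0.0004091  =>  V_1 = 5.754 V
Power in each resistor, P = (ΔV)²/R:
  P_R1 = (9 - 5.754)²/22000 = 0.0004789 W
  P_R2 = (5.754 - 0)²/39000 = 0.000849 W
P_total = P_R1 + P_R2 = 0.001328 W

Final answer: 0.001328 W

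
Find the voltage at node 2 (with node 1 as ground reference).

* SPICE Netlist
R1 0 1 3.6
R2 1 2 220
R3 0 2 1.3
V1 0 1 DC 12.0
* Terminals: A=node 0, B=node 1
Nodal analysis, taking node 1 as the 0 V reference.
Source V1 fixes V_0 = 12 V.
KCL at each unknown node (sum of currents leaving = 0; resistances in Ω):
  Node 2: (V_2 - 0)/220 + (V_2 - 12)/1.3 = 0
Collecting terms: 0.7738 × V_2 = 9.231  =>  V_2 = 11.93 V
The requested potential is V_2 = 11.93 V.

Final answer: V_2 = 11.93 V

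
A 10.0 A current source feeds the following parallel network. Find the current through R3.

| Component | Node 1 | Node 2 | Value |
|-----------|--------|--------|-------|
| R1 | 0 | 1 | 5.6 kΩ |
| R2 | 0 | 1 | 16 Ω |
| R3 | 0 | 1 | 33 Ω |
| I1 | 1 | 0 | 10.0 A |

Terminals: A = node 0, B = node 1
All resistors sit directly between nodes 0 and 1, so they are in parallel and share one voltage V; the full source current 10 A splits among them.
1/R_par = 1/5600 + 1/16 + 1/33 = 0.09298 S  =>  R_par = 10.75 Ω
V = I × R_par = 10 × 10.75 = 107.5 V
I_R3 = V/R3 = 107.5/33 = 3.259 A

Final answer: 3.259 A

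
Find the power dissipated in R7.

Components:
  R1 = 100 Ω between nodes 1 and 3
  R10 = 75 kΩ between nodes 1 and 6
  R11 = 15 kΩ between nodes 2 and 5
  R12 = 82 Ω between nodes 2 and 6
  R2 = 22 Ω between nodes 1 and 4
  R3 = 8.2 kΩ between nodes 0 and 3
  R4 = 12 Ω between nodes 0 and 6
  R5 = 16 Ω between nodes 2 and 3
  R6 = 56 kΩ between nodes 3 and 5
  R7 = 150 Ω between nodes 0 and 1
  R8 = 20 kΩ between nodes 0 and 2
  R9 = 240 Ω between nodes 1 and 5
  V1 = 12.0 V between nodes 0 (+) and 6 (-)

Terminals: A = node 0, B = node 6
Nodal analysis, taking node 6 as the 0 V reference.
Source V1 fixes V_0 = 12 V.
KCL at each unknown node (sum of currents leaving = 0; resistances in Ω):
  Node 1: (V_1 - V_3)/100 + (V_1 - V_4)/22 + (V_1 - 12)/150 + (V_1 - V_5)/240 + (V_1 - 0)/75000 = 0
  Node 2: (V_2 - V_3)/16 + (V_2 - 12)/20000 + (V_2 - V_5)/15000 + (V_2 - 0)/82 = 0
  Node 3: (V_3 - V_1)/100 + (V_3 - 12)/8200 + (V_3 - V_2)/16 + (V_3 - V_5)/56000 = 0
  Node 4: (V_4 - V_1)/22 = 0
  Node 5: (V_5 - V_3)/56000 + (V_5 - V_1)/240 + (V_5 - V_2)/15000 = 0
Collecting terms (coefficients in siemens):
  0.0663·V_1 - 0.01·V_3 - 0.04545·V_4 - 0.004167·V_5 = 0.08
  0.07481·V_2 - 0.0625·V_3 - 0.00006667·V_5 = 0.0006
  0.07264·V_3 - 0.01·V_1 - 0.0625·V_2 - 0.00001786·V_5 = 0.001463
  0.04545·V_4 - 0.04545·V_1 = 0
  0.004251·V_5 - 0.004167·V_1 - 0.00006667·V_2 - 0.00001786·V_3 = 0
Solving these 5 simultaneous equations (Gaussian elimination) gives:
  V_1 = 6.864 V, V_2 = 2.922 V, V_3 = 3.481 V, V_4 = 6.864 V
  V_5 = 6.788 V
I_R7 = (V_0 - V_1)/R7 = (12 - 6.864)/150 = 0.03424 A
P_R7 = I_R7² × R7 = (0.03424)² × 150 = 0.1758 W

Final answer: 0.1758 W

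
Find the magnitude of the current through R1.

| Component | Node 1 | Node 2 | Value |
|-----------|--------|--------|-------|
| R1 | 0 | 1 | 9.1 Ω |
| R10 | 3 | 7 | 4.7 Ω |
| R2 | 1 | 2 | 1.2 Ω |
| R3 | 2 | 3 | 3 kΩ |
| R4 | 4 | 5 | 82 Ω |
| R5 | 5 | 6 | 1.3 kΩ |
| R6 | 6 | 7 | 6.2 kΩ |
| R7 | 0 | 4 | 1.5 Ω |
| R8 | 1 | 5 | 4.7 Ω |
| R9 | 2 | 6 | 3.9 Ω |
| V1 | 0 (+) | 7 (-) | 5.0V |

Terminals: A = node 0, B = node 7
Nodal analysis, taking node 7 as the 0 V reference.
Source V1 fixes V_0 = 5 V.
KCL at each unknown node (sum of currents leaving = 0; resistances in Ω):
  Node 1: (V_1 - 5)/9.1 + (V_1 - V_2)/1.2 + (V_1 - V_5)/4.7 = 0
  Node 2: (V_2 - V_1)/1.2 + (V_2 - V_3)/3000 + (V_2 - V_6)/3.9 = 0
  Node 3: (V_3 - V_2)/3000 + (V_3 - 0)/4.7 = 0
  Node 4: (V_4 - V_5)/82 + (V_4 - 5)/1.5 = 0
  Node 5: (V_5 - V_4)/82 + (V_5 - V_6)/1300 + (V_5 - V_1)/4.7 = 0
  Node 6: (V_6 - V_5)/1300 + (V_6 - 0)/6200 + (V_6 - V_2)/3.9 = 0
Collecting terms (coefficients in siemens):
  1.156·V_1 - 0.8333·V_2 - 0.2128·V_5 = 0.5495
  1.09·V_2 - 0.8333·V_1 - 0.0003333·V_3 - 0.2564·V_6 = 0
  0.2131·V_3 - 0.0003333·V_2 = 0
  0.6789·V_4 - 0.0122·V_5 = 3.333
  0.2257·V_5 - 0.2128·V_1 - 0.0122·V_4 - 0.0007692·V_6 = 0
  0.2573·V_6 - 0.2564·V_2 - 0.0007692·V_5 = 0
Solving these 6 simultaneous equations (Gaussian elimination) gives:
  V_1 = 4.98 V, V_2 = 4.977 V, V_3 = 0.007785 V, V_4 = 5 V
  V_5 = 4.981 V, V_6 = 4.974 V
I_R1 = (V_0 - V_1)/R1 = (5 - 4.98)/9.1 = 0.002228 A
|I_R1| = 0.002228 A

Final answer: |I_R1| = 0.002228 A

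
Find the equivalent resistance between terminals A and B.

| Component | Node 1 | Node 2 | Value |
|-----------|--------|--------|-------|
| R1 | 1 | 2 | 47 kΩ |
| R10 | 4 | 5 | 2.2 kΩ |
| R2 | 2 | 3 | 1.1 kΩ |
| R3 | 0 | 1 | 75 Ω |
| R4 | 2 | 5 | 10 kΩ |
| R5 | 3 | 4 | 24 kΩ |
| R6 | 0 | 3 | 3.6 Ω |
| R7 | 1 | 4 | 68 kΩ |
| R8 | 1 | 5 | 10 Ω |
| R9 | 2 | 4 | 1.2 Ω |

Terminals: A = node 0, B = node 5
The network is not a plain series/parallel combination. Inject a 1 A test current into terminal A (node 0) and return it from terminal B (node 5); then R_eq = V_A / (1 A).
Nodal analysis, taking node 5 as the 0 V reference.
Current source I_test pushes 1 A into node 0 and draws it out of node 5.
KCL at each unknown node (sum of currents leaving = 0; resistances in Ω):
  Node 0: (V_0 - V_1)/75 + (V_0 - V_3)/3.6 - 1 = 0
  Node 1: (V_1 - V_0)/75 + (V_1 - V_2)/47000 + (V_1 - V_4)/68000 + (V_1 - 0)/10 = 0
  Node 2: (V_2 - V_1)/47000 + (V_2 - V_3)/1100 + (V_2 - 0)/10000 + (V_2 - V_4)/1.2 = 0
  Node 3: (V_3 - V_0)/3.6 + (V_3 - V_2)/1100 + (V_3 - V_4)/24000 = 0
  Node 4: (V_4 - V_1)/68000 + (V_4 - V_2)/1.2 + (V_4 - V_3)/24000 + (V_4 - 0)/2200 = 0
Collecting terms (coefficients in siemens):
  0.2911·V_0 - 0.01333·V_1 - 0.2778·V_3 = 1
  0.1134·V_1 - 0.01333·V_0 - 0.00002128·V_2 - 0.00001471·V_4 = 0
  0.8344·V_2 - 0.00002128·V_1 - 0.0009091·V_3 - 0.8333·V_4 = 0
  0.2787·V_3 - 0.2778·V_0 - 0.0009091·V_2 - 0.00004167·V_4 = 0
  0.8338·V_4 - 0.00001471·V_1 - 0.8333·V_2 - 0.00004167·V_3 = 0
Solving these 5 simultaneous equations (Gaussian elimination) gives:
  V_0 = 82.48 V, V_1 = 9.717 V, V_2 = 51.05 V, V_3 = 82.38 V
  V_4 = 51.02 V
R_eq = V_0 / 1 A = 82.48 Ω

Final answer: 82.48 Ω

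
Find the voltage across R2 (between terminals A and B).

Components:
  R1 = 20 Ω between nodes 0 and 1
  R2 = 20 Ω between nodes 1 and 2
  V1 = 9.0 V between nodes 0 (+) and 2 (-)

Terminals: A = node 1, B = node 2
R1 and R2 are in series across V1 (node 0 → node 1 → node 2), and the output A–B is taken across R2, so this is a voltage divider.
Series current: I = V1/(R1 + R2) = 9/(20 + 20) = 9/40 = 0.225 A
V_R2 = I × R2 = V1 × R2/(R1 + R2) = 9 × 20/40 = 4.5 V

Final answer: 4.5 V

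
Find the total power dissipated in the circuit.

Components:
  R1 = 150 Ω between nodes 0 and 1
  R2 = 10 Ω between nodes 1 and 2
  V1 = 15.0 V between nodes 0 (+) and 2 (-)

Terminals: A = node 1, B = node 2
Nodal analysis, taking node 2 as the 0 V reference.
Source V1 fixes V_0 = 15 V.
KCL at each unknown node (sum of currents leaving = 0; resistances in Ω):
  Node 1: (V_1 - 15)/150 + (V_1 - 0)/10 = 0
Collecting terms: 0.1067 × V_1 = 0.1  =>  V_1 = 0.9375 V
Power in each resistor, P = (ΔV)²/R:
  P_R1 = (15 - 0.9375)²/150 = 1.318 W
  P_R2 = (0.9375 - 0)²/10 = 0.08789 W
P_total = P_R1 + P_R2 = 1.406 W

Final answer: 1.406 W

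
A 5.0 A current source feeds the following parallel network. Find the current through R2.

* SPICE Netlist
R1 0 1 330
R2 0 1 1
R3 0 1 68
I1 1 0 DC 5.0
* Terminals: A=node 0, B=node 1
All resistors sit directly between nodes 0 and 1, so they are in parallel and share one voltage V; the full source current 5 A splits among them.
1/R_par = 1/330 + 1/1 + 1/68 = 1.018 S  =>  R_par = 0.9826 Ω
V = I × R_par = 5 × 0.9826 = 4.913 V
I_R2 = V/R2 = 4.913/1 = 4.913 A

Final answer: 4.913 A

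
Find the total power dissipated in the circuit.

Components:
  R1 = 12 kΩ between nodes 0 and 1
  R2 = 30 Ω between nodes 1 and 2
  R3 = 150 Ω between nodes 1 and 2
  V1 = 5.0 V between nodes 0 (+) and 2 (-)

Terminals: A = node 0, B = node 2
Nodal analysis, taking node 2 as the 0 V reference.
Source V1 fixes V_0 = 5 V.
KCL at each unknown node (sum of currents leaving = 0; resistances in Ω):
  Node 1: (V_1 - 5)/12000 + (V_1 - 0)/30 + (V_1 - 0)/150 = 0
Collecting terms: 0.04008 × V_1 = 0.0004167  =>  V_1 = 0.0104 V
Power in each resistor, P = (ΔV)²/R:
  P_R1 = (5 - 0.0104)²/12000 = 0.002075 W
  P_R2 = (0.0104 - 0)²/30 = 0.000003602 W
  P_R3 = (0.0104 - 0)²/150 = 0.0000007204 W
P_total = P_R1 + P_R2 + P_R3 = 0.002079 W

Final answer: 0.002079 W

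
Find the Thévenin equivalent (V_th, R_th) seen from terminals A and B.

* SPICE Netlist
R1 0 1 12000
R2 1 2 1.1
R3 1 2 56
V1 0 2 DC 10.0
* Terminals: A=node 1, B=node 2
Step 1 — V_th is the open-circuit voltage V_A - V_B (nothing connected across the terminals).
Nodal analysis, taking node 2 as the 0 V reference.
Source V1 fixes V_0 = 10 V.
KCL at each unknown node (sum of currents leaving = 0; resistances in Ω):
  Node 1: (V_1 - 10)/12000 + (V_1 - 0)/1.1 + (V_1 - 0)/56 = 0
Collecting terms: 0.927 × V_1 = 0.0008333  =>  V_1 = 0.0008989 V
V_th = V_1 - V_2 = 0.0008989 - 0 = 0.0008989 V
Step 2 — R_th: zero the source — replace V1 by a short circuit (node 2 merges into node 0) — and find the resistance seen between A (node 1) and B (node 0).
Reduce the network between node 1 (A) and node 0 (B) by series/parallel combination:
  Rp1 = R1 ‖ R2 ‖ R3 (parallel, all between nodes 0 and 1) = 1/(1/12000 + 1/1.1 + 1/56) = 1.079 Ω
R_th = 1.079 Ω

Final answer: V_th = 0.0008989 V, R_th = 1.079 Ω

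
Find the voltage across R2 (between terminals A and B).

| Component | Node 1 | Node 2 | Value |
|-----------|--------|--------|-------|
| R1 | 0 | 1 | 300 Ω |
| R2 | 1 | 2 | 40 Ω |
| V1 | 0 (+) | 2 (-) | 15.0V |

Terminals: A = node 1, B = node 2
R1 and R2 are in series across V1 (node 0 → node 1 → node 2), and the output A–B is taken across R2, so this is a voltage divider.
Series current: I = V1/(R1 + R2) = 15/(300 + 40) = 15/340 = 0.04412 A
V_R2 = I × R2 = V1 × R2/(R1 + R2) = 15 × 40/340 = 1.765 V

Final answer: 1.765 V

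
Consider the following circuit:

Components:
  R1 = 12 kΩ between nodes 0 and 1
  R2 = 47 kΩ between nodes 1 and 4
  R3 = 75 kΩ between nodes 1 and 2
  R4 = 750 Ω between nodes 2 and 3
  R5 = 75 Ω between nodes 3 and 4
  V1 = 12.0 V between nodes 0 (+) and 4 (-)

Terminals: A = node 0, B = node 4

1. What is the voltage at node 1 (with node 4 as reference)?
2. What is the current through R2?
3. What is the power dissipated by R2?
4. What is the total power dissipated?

Nodal analysis, taking node 4 as the 0 V reference.
Source V1 fixes V_0 = 12 V.
KCL at each unknown node (sum of currents leaving = 0; resistances in Ω):
  Node 1: (V_1 - 12)/12000 + (V_1 - 0)/47000 + (V_1 - V_2)/75000 = 0
  Node 2: (V_2 - V_1)/75000 + (V_2 - V_3)/750 = 0
  Node 3: (V_3 - V_2)/750 + (V_3 - 0)/75 = 0
Collecting terms (coefficients in siemens):
  0.0001179·V_1 - 0.00001333·V_2 = 0.001
  0.001347·V_2 - 0.00001333·V_1 - 0.001333·V_3 = 0
  0.01467·V_3 - 0.001333·V_2 = 0
Solving these 3 simultaneous equations (Gaussian elimination) gives:
  V_1 = 8.489 V, V_2 = 0.09236 V, V_3 = 0.008397 V
Part 1:
  Read off the nodal solution: V_1 = 8.489 V
Part 2:
  I_R2 = (V_1 - V_4)/R2 = (8.489 - 0)/47000 = 0.0001806 A
  Magnitude: I_R2 = 0.0001806 A
Part 3:
  I_R2 = (V_1 - V_4)/R2 = (8.489 - 0)/47000 = 0.0001806 A
  P_R2 = I_R2² × R2 = (0.0001806)² × 47000 = 0.001533 W
Part 4:
  Power in each resistor, P = (ΔV)²/R:
    P_R1 = (12 - 8.489)²/12000 = 0.001027 W
    P_R2 = (8.489 - 0)²/47000 = 0.001533 W
    P_R3 = (8.489 - 0.09236)²/75000 = 0.0009401 W
    P_R4 = (0.09236 - 0.008397)²/750 = 0.000009401 W
    P_R5 = (0.008397 - 0)²/75 = 0.0000009401 W
  P_total = P_R1 + P_R2 + P_R3 + P_R4 + P_R5 = 0.003511 W

Final answers:
1. V_1 = 8.489 V
2. I_R2 = 0.0001806 A
3. P_R2 = 0.001533 W
4. P_total = 0.003511 W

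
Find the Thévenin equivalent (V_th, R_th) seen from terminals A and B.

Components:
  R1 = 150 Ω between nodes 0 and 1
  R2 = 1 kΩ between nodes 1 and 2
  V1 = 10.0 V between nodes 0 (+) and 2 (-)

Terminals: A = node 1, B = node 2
Step 1 — V_th is the open-circuit voltage V_A - V_B (nothing connected across the terminals).
Nodal analysis, taking node 2 as the 0 V reference.
Source V1 fixes V_0 = 10 V.
KCL at each unknown node (sum of currents leaving = 0; resistances in Ω):
  Node 1: (V_1 - 10)/150 + (V_1 - 0)/1000 = 0
Collecting terms: 0.007667 × V_1 = 0.06667  =>  V_1 = 8.696 V
V_th = V_1 - V_2 = 8.696 - 0 = 8.696 V
Step 2 — R_th: zero the source — replace V1 by a short circuit (node 2 merges into node 0) — and find the resistance seen between A (node 1) and B (node 0).
Reduce the network between node 1 (A) and node 0 (B) by series/parallel combination:
  Rp1 = R1 ‖ R2 (parallel, both between nodes 0 and 1) = 1/(1/150 + 1/1000) = 130.4 Ω
R_th = 130.4 Ω

Final answer: V_th = 8.696 V, R_th = 130.4 Ω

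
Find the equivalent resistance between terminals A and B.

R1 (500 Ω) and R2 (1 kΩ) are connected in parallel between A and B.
Reduce the network between node 0 (A) and node 1 (B) by series/parallel combination:
  Rp1 = R1 ‖ R2 (parallel, both between nodes 0 and 1) = 1/(1/500 + 1/1000) = 333.3 Ω
R_eq = 333.3 Ω

Final answer: 333.3 Ω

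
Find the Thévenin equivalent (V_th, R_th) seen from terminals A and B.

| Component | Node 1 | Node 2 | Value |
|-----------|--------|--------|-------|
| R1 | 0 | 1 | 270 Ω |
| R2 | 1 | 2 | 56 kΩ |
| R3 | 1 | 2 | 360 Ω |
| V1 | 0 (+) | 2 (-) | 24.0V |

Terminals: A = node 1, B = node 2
Step 1 — V_th is the open-circuit voltage V_A - V_B (nothing connected across the terminals).
Nodal analysis, taking node 2 as the 0 V reference.
Source V1 fixes V_0 = 24 V.
KCL at each unknown node (sum of currents leaving = 0; resistances in Ω):
  Node 1: (V_1 - 24)/270 + (V_1 - 0)/56000 + (V_1 - 0)/360 = 0
Collecting terms: 0.006499 × V_1 = 0.08889  =>  V_1 = 13.68 V
V_th = V_1 - V_2 = 13.68 - 0 = 13.68 V
Step 2 — R_th: zero the source — replace V1 by a short circuit (node 2 merges into node 0) — and find the resistance seen between A (node 1) and B (node 0).
Reduce the network between node 1 (A) and node 0 (B) by series/parallel combination:
  Rp1 = R1 ‖ R2 ‖ R3 (parallel, all between nodes 0 and 1) = 1/(1/270 + 1/56000 + 1/360) = 153.9 Ω
R_th = 153.9 Ω

Final answer: V_th = 13.68 V, R_th = 153.9 Ω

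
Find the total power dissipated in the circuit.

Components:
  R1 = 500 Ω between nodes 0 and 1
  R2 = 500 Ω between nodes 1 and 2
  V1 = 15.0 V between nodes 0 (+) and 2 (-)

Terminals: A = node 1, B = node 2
Nodal analysis, taking node 2 as the 0 V reference.
Source V1 fixes V_0 = 15 V.
KCL at each unknown node (sum of currents leaving = 0; resistances in Ω):
  Node 1: (V_1 - 15)/500 + (V_1 - 0)/500 = 0
Collecting terms: 0.004 × V_1 = 0.03  =>  V_1 = 7.5 V
Power in each resistor, P = (ΔV)²/R:
  P_R1 = (15 - 7.5)²/500 = 0.1125 W
  P_R2 = (7.5 - 0)²/500 = 0.1125 W
P_total = P_R1 + P_R2 = 0.225 W

Final answer: 0.225 W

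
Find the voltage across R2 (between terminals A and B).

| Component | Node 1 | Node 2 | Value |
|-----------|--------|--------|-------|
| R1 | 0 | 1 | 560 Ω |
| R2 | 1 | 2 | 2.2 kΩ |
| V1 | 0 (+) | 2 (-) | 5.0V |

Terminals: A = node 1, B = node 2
R1 and R2 are in series across V1 (node 0 → node 1 → node 2), and the output A–B is taken across R2, so this is a voltage divider.
Series current: I = V1/(R1 + R2) = 5/(560 + 2200) = 5/2760 = 0.001812 A
V_R2 = I × R2 = V1 × R2/(R1 + R2) = 5 × 2200/2760 = 3.986 V

Final answer: 3.986 V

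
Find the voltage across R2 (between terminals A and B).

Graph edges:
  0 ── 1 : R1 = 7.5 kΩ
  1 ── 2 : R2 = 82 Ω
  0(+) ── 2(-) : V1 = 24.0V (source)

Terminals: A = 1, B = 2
R1 and R2 are in series across V1 (node 0 → node 1 → node 2), and the output A–B is taken across R2, so this is a voltage divider.
Series current: I = V1/(R1 + R2) = 24/(7500 + 82) = 24/7582 = 0.003165 A
V_R2 = I × R2 = V1 × R2/(R1 + R2) = 24 × 82/7582 = 0.2596 V

Final answer: 0.2596 V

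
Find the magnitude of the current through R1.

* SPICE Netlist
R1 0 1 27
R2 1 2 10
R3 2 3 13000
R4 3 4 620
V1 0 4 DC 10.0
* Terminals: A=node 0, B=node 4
Nodal analysis, taking node 4 as the 0 V reference.
Source V1 fixes V_0 = 10 V.
KCL at each unknown node (sum of currents leaving = 0; resistances in Ω):
  Node 1: (V_1 - 10)/27 + (V_1 - V_2)/10 = 0
  Node 2: (V_2 - V_1)/10 + (V_2 - V_3)/13000 = 0
  Node 3: (V_3 - V_2)/13000 + (V_3 - 0)/620 = 0
Collecting terms (coefficients in siemens):
  0.137·V_1 - 0.1·V_2 = 0.3704
  0.1001·V_2 - 0.1·V_1 - 0.00007692·V_3 = 0
  0.00169·V_3 - 0.00007692·V_2 = 0
Solving these 3 simultaneous equations (Gaussian elimination) gives:
  V_1 = 9.98 V, V_2 = 9.973 V, V_3 = 0.454 V
I_R1 = (V_0 - V_1)/R1 = (10 - 9.98)/27 = 0.0007322 A
|I_R1| = 0.0007322 A

Final answer: |I_R1| = 0.0007322 A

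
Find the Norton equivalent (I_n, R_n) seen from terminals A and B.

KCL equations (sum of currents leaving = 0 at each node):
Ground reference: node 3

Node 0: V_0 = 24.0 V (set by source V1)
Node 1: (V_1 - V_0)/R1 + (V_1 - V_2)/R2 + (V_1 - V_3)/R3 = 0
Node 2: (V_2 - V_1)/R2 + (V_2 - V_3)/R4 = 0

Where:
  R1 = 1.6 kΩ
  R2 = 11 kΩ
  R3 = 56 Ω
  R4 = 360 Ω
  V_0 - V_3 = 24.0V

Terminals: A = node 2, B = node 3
Find the Thévenin equivalent first; then I_n = V_th/R_th and R_n = R_th.
Step 1 — V_th is the open-circuit voltage V_A - V_B (nothing connected across the terminals).
Nodal analysis, taking node 3 as the 0 V reference.
Source V1 fixes V_0 = 24 V.
KCL at each unknown node (sum of currents leaving = 0; resistances in Ω):
  Node 1: (V_1 - 24)/1600 + (V_1 - V_2)/11000 + (V_1 - 0)/56 = 0
  Node 2: (V_2 - V_1)/11000 + (V_2 - 0)/360 = 0
Collecting terms (coefficients in siemens):
  0.01857·V_1 - 0.00009091·V_2 = 0.015
  0.002869·V_2 - 0.00009091·V_1 = 0
Determinant D = (0.01857)(0.002869) - (-0.00009091)(-0.00009091) = 0.00005327
V_1 = [(0.015)(0.002869) - (-0.00009091)(0)]/D = 0.8077 V
V_2 = [(0.01857)(0) - (0.015)(-0.00009091)]/D = 0.0256 V
V_th = V_2 - V_3 = 0.0256 - 0 = 0.0256 V
Step 2 — R_th: zero the source — replace V1 by a short circuit (node 3 merges into node 0) — and find the resistance seen between A (node 2) and B (node 0).
Reduce the network between node 2 (A) and node 0 (B) by series/parallel combination:
  Rp1 = R1 ‖ R3 (parallel, both between nodes 0 and 1) = 1/(1/1600 + 1/56) = 54.11 Ω
  Rs1 = R2 + Rp1 (series, joined only at node 1) = 11000 + 54.11 = 11050 Ω
  Rp2 = R4 ‖ Rs1 (parallel, both between nodes 0 and 2) = 1/(1/360 + 1/11050) = 348.6 Ω
R_th = 348.6 Ω
I_n = V_th/R_th = 0.0256/348.6 = 0.00007342 A, and R_n = R_th = 348.6 Ω

Final answer: I_n = 7.342e-05 A, R_n = 348.6 Ω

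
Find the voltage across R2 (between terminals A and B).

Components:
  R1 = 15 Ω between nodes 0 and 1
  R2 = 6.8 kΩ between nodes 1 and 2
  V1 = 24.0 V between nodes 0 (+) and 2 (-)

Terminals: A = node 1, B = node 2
R1 and R2 are in series across V1 (node 0 → node 1 → node 2), and the output A–B is taken across R2, so this is a voltage divider.
Series current: I = V1/(R1 + R2) = 24/(15 + 6800) = 24/6815 = 0.003522 A
V_R2 = I × R2 = V1 × R2/(R1 + R2) = 24 × 6800/6815 = 23.95 V

Final answer: 23.95 V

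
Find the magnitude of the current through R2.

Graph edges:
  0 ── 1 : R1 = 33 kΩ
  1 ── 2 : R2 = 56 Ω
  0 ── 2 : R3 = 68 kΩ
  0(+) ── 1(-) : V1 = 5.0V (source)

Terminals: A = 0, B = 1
Nodal analysis, taking node 1 as the 0 V reference.
Source V1 fixes V_0 = 5 V.
KCL at each unknown node (sum of currents leaving = 0; resistances in Ω):
  Node 2: (V_2 - 0)/56 + (V_2 - 5)/68000 = 0
Collecting terms: 0.01787 × V_2 = 0.00007353  =>  V_2 = 0.004114 V
I_R2 = (V_1 - V_2)/R2 = (0 - 0.004114)/56 = -0.00007347 A
|I_R2| = 0.00007347 A

Final answer: |I_R2| = 7.347e-05 A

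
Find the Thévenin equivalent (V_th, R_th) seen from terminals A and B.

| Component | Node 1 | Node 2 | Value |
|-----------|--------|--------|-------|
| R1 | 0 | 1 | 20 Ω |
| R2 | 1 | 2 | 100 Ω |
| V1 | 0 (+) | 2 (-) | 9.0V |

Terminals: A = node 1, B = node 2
Step 1 — V_th is the open-circuit voltage V_A - V_B (nothing connected across the terminals).
Nodal analysis, taking node 2 as the 0 V reference.
Source V1 fixes V_0 = 9 V.
KCL at each unknown node (sum of currents leaving = 0; resistances in Ω):
  Node 1: (V_1 - 9)/20 + (V_1 - 0)/100 = 0
Collecting terms: 0.06 × V_1 = 0.45  =>  V_1 = 7.5 V
V_th = V_1 - V_2 = 7.5 - 0 = 7.5 V
Step 2 — R_th: zero the source — replace V1 by a short circuit (node 2 merges into node 0) — and find the resistance seen between A (node 1) and B (node 0).
Reduce the network between node 1 (A) and node 0 (B) by series/parallel combination:
  Rp1 = R1 ‖ R2 (parallel, both between nodes 0 and 1) = 1/(1/20 + 1/100) = 16.67 Ω
R_th = 16.67 Ω

Final answer: V_th = 7.5 V, R_th = 16.67 Ω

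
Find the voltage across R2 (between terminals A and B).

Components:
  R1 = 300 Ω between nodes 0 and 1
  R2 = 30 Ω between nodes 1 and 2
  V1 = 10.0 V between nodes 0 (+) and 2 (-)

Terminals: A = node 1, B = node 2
R1 and R2 are in series across V1 (node 0 → node 1 → node 2), and the output A–B is taken across R2, so this is a voltage divider.
Series current: I = V1/(R1 + R2) = 10/(300 + 30) = 10/330 = 0.0303 A
V_R2 = I × R2 = V1 × R2/(R1 + R2) = 10 × 30/330 = 0.9091 V

Final answer: 0.9091 V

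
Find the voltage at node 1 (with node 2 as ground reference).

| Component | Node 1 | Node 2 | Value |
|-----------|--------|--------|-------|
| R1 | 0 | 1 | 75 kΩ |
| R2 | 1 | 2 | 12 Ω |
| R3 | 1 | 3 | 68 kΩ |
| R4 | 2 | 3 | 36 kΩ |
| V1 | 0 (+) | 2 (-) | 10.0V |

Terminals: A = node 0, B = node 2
Nodal analysis, taking node 2 as the 0 V reference.
Source V1 fixes V_0 = 10 V.
KCL at each unknown node (sum of currents leaving = 0; resistances in Ω):
  Node 1: (V_1 - 10)/75000 + (V_1 - 0)/12 + (V_1 - V_3)/68000 = 0
  Node 3: (V_3 - V_1)/68000 + (V_3 - 0)/36000 = 0
Collecting terms (coefficients in siemens):
  0.08336·V_1 - 0.00001471·V_3 = 0.0001333
  0.00004248·V_3 - 0.00001471·V_1 = 0
Determinant D = (0.08336)(0.00004248) - (-0.00001471)(-0.00001471) = 0.000003541
V_1 = [(0.0001333)(0.00004248) - (-0.00001471)(0)]/D = 0.0016 V
V_3 = [(0.08336)(0) - (0.0001333)(-0.00001471)]/D = 0.0005537 V
The requested potential is V_1 = 0.0016 V.

Final answer: V_1 = 0.0016 V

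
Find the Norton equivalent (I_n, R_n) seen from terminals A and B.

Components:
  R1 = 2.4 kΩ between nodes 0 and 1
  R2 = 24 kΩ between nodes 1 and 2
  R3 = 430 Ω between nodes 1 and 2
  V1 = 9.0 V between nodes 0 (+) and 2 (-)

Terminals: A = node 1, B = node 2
Find the Thévenin equivalent first; then I_n = V_th/R_th and R_n = R_th.
Step 1 — V_th is the open-circuit voltage V_A - V_B (nothing connected across the terminals).
Nodal analysis, taking node 2 as the 0 V reference.
Source V1 fixes V_0 = 9 V.
KCL at each unknown node (sum of currents leaving = 0; resistances in Ω):
  Node 1: (V_1 - 9)/2400 + (V_1 - 0)/24000 + (V_1 - 0)/430 = 0
Collecting terms: 0.002784 × V_1 = 0.00375  =>  V_1 = 1.347 V
V_th = V_1 - V_2 = 1.347 - 0 = 1.347 V
Step 2 — R_th: zero the source — replace V1 by a short circuit (node 2 merges into node 0) — and find the resistance seen between A (node 1) and B (node 0).
Reduce the network between node 1 (A) and node 0 (B) by series/parallel combination:
  Rp1 = R1 ‖ R2 ‖ R3 (parallel, all between nodes 0 and 1) = 1/(1/2400 + 1/24000 + 1/430) = 359.2 Ω
R_th = 359.2 Ω
I_n = V_th/R_th = 1.347/359.2 = 0.00375 A, and R_n = R_th = 359.2 Ω

Final answer: I_n = 0.00375 A, R_n = 359.2 Ω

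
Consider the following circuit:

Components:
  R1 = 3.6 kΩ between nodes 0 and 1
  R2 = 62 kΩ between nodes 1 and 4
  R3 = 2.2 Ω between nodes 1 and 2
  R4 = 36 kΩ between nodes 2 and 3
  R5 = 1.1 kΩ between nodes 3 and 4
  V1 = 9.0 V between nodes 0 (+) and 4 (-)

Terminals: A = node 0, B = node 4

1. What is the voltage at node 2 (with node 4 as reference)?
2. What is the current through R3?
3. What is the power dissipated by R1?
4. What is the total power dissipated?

Nodal analysis, taking node 4 as the 0 V reference.
Source V1 fixes V_0 = 9 V.
KCL at each unknown node (sum of currents leaving = 0; resistances in Ω):
  Node 1: (V_1 - 9)/3600 + (V_1 - 0)/62000 + (V_1 - V_2)/2.2 = 0
  Node 2: (V_2 - V_1)/2.2 + (V_2 - V_3)/36000 = 0
  Node 3: (V_3 - V_2)/36000 + (V_3 - 0)/1100 = 0
Collecting terms (coefficients in siemens):
  0.4548·V_1 - 0.4545·V_2 = 0.0025
  0.4546·V_2 - 0.4545·V_1 - 0.00002778·V_3 = 0
  0.0009369·V_3 - 0.00002778·V_2 = 0
Solving these 3 simultaneous equations (Gaussian elimination) gives:
  V_1 = 7.792 V, V_2 = 7.791 V, V_3 = 0.231 V
Part 1:
  Read off the nodal solution: V_2 = 7.791 V
Part 2:
  I_R3 = (V_1 - V_2)/R3 = (7.792 - 7.791)/2.2 = 0.00021 A
  Magnitude: I_R3 = 0.00021 A
Part 3:
  I_R1 = (V_0 - V_1)/R1 = (9 - 7.792)/3600 = 0.0003357 A
  P_R1 = I_R1² × R1 = (0.0003357)² × 3600 = 0.0004056 W
Part 4:
  Power in each resistor, P = (ΔV)²/R:
    P_R1 = (9 - 7.792)²/3600 = 0.0004056 W
    P_R2 = (7.792 - 0)²/62000 = 0.0009792 W
    P_R3 = (7.792 - 7.791)²/2.2 = 0.00000009702 W
    P_R4 = (7.791 - 0.231)²/36000 = 0.001588 W
    P_R5 = (0.231 - 0)²/1100 = 0.00004851 W
  P_total = P_R1 + P_R2 + P_R3 + P_R4 + P_R5 = 0.003021 W

Final answers:
1. V_2 = 7.791 V
2. I_R3 = 0.00021 A
3. P_R1 = 0.0004056 W
4. P_total = 0.003021 W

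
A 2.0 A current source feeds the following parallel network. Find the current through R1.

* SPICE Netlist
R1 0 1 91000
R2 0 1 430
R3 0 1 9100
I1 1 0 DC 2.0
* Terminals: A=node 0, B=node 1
All resistors sit directly between nodes 0 and 1, so they are in parallel and share one voltage V; the full source current 2 A splits among them.
1/R_par = 1/91000 + 1/430 + 1/9100 = 0.002446 S  =>  R_par = 408.8 Ω
V = I × R_par = 2 × 408.8 = 817.5 V
I_R1 = V/R1 = 817.5/91000 = 0.008984 A

Final answer: 0.008984 A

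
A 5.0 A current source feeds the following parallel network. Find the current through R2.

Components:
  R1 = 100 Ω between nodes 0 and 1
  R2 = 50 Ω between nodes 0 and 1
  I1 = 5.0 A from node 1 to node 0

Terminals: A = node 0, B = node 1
All resistors sit directly between nodes 0 and 1, so they are in parallel and share one voltage V; the full source current 5 A splits among them.
1/R_par = 1/100 + 1/50 = 0.03 S  =>  R_par = 33.33 Ω
V = I × R_par = 5 × 33.33 = 166.7 V
I_R2 = V/R2 = 166.7/50 = 3.333 A

Final answer: 3.333 A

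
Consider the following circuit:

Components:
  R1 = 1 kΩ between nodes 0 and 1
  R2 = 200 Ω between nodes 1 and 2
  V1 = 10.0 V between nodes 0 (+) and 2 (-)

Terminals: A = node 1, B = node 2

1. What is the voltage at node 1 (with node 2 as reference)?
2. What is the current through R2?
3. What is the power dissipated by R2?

Nodal analysis, taking node 2 as the 0 V reference.
Source V1 fixes V_0 = 10 V.
KCL at each unknown node (sum of currents leaving = 0; resistances in Ω):
  Node 1: (V_1 - 10)/1000 + (V_1 - 0)/200 = 0
Collecting terms: 0.006 × V_1 = 0.01  =>  V_1 = 1.667 V
Part 1:
  Read off the nodal solution: V_1 = 1.667 V
Part 2:
  I_R2 = (V_1 - V_2)/R2 = (1.667 - 0)/200 = 0.008333 A
  Magnitude: I_R2 = 0.008333 A
Part 3:
  I_R2 = (V_1 - V_2)/R2 = (1.667 - 0)/200 = 0.008333 A
  P_R2 = I_R2² × R2 = (0.008333)² × 200 = 0.01389 W

Final answers:
1. V_1 = 1.667 V
2. I_R2 = 0.008333 A
3. P_R2 = 0.01389 W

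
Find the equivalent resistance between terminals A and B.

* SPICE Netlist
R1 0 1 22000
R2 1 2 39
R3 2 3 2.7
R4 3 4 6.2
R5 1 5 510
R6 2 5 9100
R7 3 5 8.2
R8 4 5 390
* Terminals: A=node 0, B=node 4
The network is not a plain series/parallel combination. Inject a 1 A test current into terminal A (node 0) and return it from terminal B (node 4); then R_eq = V_A / (1 A).
Nodal analysis, taking node 4 as the 0 V reference.
Current source I_test pushes 1 A into node 0 and draws it out of node 4.
KCL at each unknown node (sum of currents leaving = 0; resistances in Ω):
  Node 0: (V_0 - V_1)/22000 - 1 = 0
  Node 1: (V_1 - V_0)/22000 + (V_1 - V_2)/39 + (V_1 - V_5)/510 = 0
  Node 2: (V_2 - V_1)/39 + (V_2 - V_3)/2.7 + (V_2 - V_5)/9100 = 0
  Node 3: (V_3 - V_2)/2.7 + (V_3 - 0)/6.2 + (V_3 - V_5)/8.2 = 0
  Node 5: (V_5 - V_1)/510 + (V_5 - V_2)/9100 + (V_5 - V_3)/8.2 + (V_5 - 0)/390 = 0
Collecting terms (coefficients in siemens):
  0.00004545·V_0 - 0.00004545·V_1 = 1
  0.02765·V_1 - 0.00004545·V_0 - 0.02564·V_2 - 0.001961·V_5 = 0
  0.3961·V_2 - 0.02564·V_1 - 0.3704·V_3 - 0.0001099·V_5 = 0
  0.6536·V_3 - 0.3704·V_2 - 0.122·V_5 = 0
  0.1266·V_5 - 0.001961·V_1 - 0.0001099·V_2 - 0.122·V_3 = 0
Solving these 5 simultaneous equations (Gaussian elimination) gives:
  V_0 = 22040 V, V_1 = 44.68 V, V_2 = 8.593 V, V_3 = 6.096 V
  V_5 = 6.572 V
R_eq = V_0 / 1 A = 22040 Ω = 22.04 kΩ

Final answer: 22.04 kΩ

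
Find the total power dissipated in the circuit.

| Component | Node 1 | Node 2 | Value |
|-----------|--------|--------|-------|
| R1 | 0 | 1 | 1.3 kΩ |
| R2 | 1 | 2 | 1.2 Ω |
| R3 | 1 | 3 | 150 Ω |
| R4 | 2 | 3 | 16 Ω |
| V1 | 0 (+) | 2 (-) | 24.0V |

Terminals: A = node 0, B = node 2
Nodal analysis, taking node 2 as the 0 V reference.
Source V1 fixes V_0 = 24 V.
KCL at each unknown node (sum of currents leaving = 0; resistances in Ω):
  Node 1: (V_1 - 24)/1300 + (V_1 - 0)/1.2 + (V_1 - V_3)/150 = 0
  Node 3: (V_3 - V_1)/150 + (V_3 - 0)/16 = 0
Collecting terms (coefficients in siemens):
  0.8408·V_1 - 0.006667·V_3 = 0.01846
  0.06917·V_3 - 0.006667·V_1 = 0
Determinant D = (0.8408)(0.06917) - (-0.006667)(-0.006667) = 0.05811
V_1 = [(0.01846)(0.06917) - (-0.006667)(0)]/D = 0.02197 V
V_3 = [(0.8408)(0) - (0.01846)(-0.006667)]/D = 0.002118 V
Power in each resistor, P = (ΔV)²/R:
  P_R1 = (24 - 0.02197)²/1300 = 0.4423 W
  P_R2 = (0.02197 - 0)²/1.2 = 0.0004024 W
  P_R3 = (0.02197 - 0.002118)²/150 = 0.000002629 W
  P_R4 = (0 - 0.002118)²/16 = 0.0000002804 W
P_total = P_R1 + P_R2 + P_R3 + P_R4 = 0.4427 W

Final answer: 0.4427 W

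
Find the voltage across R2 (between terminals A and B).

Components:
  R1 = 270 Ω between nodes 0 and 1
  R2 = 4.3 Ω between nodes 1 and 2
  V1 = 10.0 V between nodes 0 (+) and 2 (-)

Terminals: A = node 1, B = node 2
R1 and R2 are in series across V1 (node 0 → node 1 → node 2), and the output A–B is taken across R2, so this is a voltage divider.
Series current: I = V1/(R1 + R2) = 10/(270 + 4.3) = 10/274.3 = 0.03646 A
V_R2 = I × R2 = V1 × R2/(R1 + R2) = 10 × 4.3/274.3 = 0.1568 V

Final answer: 0.1568 V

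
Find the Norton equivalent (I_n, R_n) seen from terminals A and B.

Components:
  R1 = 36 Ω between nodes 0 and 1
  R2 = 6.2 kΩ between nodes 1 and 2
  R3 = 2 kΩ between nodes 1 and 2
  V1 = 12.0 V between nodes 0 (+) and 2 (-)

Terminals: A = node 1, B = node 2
Find the Thévenin equivalent first; then I_n = V_th/R_th and R_n = R_th.
Step 1 — V_th is the open-circuit voltage V_A - V_B (nothing connected across the terminals).
Nodal analysis, taking node 2 as the 0 V reference.
Source V1 fixes V_0 = 12 V.
KCL at each unknown node (sum of currents leaving = 0; resistances in Ω):
  Node 1: (V_1 - 12)/36 + (V_1 - 0)/6200 + (V_1 - 0)/2000 = 0
Collecting terms: 0.02844 × V_1 = 0.3333  =>  V_1 = 11.72 V
V_th = V_1 - V_2 = 11.72 - 0 = 11.72 V
Step 2 — R_th: zero the source — replace V1 by a short circuit (node 2 merges into node 0) — and find the resistance seen between A (node 1) and B (node 0).
Reduce the network between node 1 (A) and node 0 (B) by series/parallel combination:
  Rp1 = R1 ‖ R2 ‖ R3 (parallel, all between nodes 0 and 1) = 1/(1/36 + 1/6200 + 1/2000) = 35.16 Ω
R_th = 35.16 Ω
I_n = V_th/R_th = 11.72/35.16 = 0.3333 A, and R_n = R_th = 35.16 Ω

Final answer: I_n = 0.3333 A, R_n = 35.16 Ω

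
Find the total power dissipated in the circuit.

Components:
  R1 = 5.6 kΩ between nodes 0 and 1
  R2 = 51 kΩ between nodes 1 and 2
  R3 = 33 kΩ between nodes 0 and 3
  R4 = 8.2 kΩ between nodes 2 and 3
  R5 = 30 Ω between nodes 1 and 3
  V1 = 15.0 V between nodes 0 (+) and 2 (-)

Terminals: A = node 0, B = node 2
Nodal analysis, taking node 2 as the 0 V reference.
Source V1 fixes V_0 = 15 V.
KCL at each unknown node (sum of currents leaving = 0; resistances in Ω):
  Node 1: (V_1 - 15)/5600 + (V_1 - 0)/51000 + (V_1 - V_3)/30 = 0
  Node 3: (V_3 - 15)/33000 + (V_3 - 0)/8200 + (V_3 - V_1)/30 = 0
Collecting terms (coefficients in siemens):
  0.03353·V_1 - 0.03333·V_3 = 0.002679
  0.03349·V_3 - 0.03333·V_1 = 0.0004545
Determinant D = (0.03353)(0.03349) - (-0.03333)(-0.03333) = 0.00001171
V_1 = [(0.002679)(0.03349) - (-0.03333)(0.0004545)]/D = 8.952 V
V_3 = [(0.03353)(0.0004545) - (0.002679)(-0.03333)]/D = 8.925 V
Power in each resistor, P = (ΔV)²/R:
  P_R1 = (15 - 8.952)²/5600 = 0.006531 W
  P_R2 = (8.952 - 0)²/51000 = 0.001572 W
  P_R3 = (15 - 8.925)²/33000 = 0.001118 W
  P_R4 = (0 - 8.925)²/8200 = 0.009715 W
  P_R5 = (8.952 - 8.925)²/30 = 0.00002454 W
P_total = P_R1 + P_R2 + P_R3 + P_R4 + P_R5 = 0.01896 W

Final answer: 0.01896 W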